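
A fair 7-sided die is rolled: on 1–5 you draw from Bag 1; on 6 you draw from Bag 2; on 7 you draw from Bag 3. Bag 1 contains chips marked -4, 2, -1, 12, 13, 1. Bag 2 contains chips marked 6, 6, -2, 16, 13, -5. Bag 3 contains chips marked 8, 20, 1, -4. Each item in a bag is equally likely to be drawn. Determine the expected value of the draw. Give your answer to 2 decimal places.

E[X | Bag 1] = (-4 + 2 − 1 + 12 + 13 + 1)/6 = 23/6
E[X | Bag 2] = (6 + 6 − 2 + 16 + 13 − 5)/6 = 17/3
E[X | Bag 3] = (8 + 20 + 1 − 4)/4 = 25/4
E[X] = (5/7)·23/6 + (1/7)·17/3 + (1/7)·25/4 = 373/84 ≈ 4.44

4.44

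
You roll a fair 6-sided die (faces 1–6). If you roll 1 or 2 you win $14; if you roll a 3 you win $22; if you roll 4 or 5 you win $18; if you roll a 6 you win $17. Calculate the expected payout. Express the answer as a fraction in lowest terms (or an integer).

103/6 dollars

E[payout] = (1/3)·14 + (1/6)·17 + (1/3)·18 + (1/6)·22 = 103/6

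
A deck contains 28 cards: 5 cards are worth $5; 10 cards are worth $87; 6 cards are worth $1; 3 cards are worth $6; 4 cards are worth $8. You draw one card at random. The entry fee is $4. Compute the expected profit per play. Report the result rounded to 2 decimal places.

$29.96

E[payout] = (5/28)·5 + (10/28)·87 + (6/28)·1 + (3/28)·6 + (4/28)·8 = 951/28
Expected profit = 951/28 − 4 = 839/28 ≈ $29.96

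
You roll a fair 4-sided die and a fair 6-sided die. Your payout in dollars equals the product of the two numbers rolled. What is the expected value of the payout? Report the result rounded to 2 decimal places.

$8.75

Distribution of the product of the two numbers rolled: 1 w.p. 1/24, 2 w.p. 1/12, 3 w.p. 1/12, 4 w.p. 1/8, 5 w.p. 1/24, 6 w.p. 1/8, …
E[payout] = (1/24)·1 + (1/12)·2 + (1/12)·3 + (1/8)·4 + (1/24)·5 + (1/8)·6 + (1/12)·8 + (1/24)·9 + (1/24)·10 + (1/8)·12 + (1/24)·15 + (1/24)·16 + (1/24)·18 + (1/24)·20 + (1/24)·24 = 35/4
≈ $8.75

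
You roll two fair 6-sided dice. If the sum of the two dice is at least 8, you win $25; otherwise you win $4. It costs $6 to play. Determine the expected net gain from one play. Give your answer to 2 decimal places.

E[payout] = (7/12)·4 + (5/12)·25 = 51/4
Expected profit = 51/4 − 6 = 27/4 ≈ $6.75

$6.75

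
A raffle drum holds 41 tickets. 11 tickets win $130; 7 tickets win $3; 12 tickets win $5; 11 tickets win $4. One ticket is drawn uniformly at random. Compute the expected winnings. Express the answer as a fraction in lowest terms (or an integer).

1555/41 dollars

E[payout] = (11/41)·130 + (7/41)·3 + (12/41)·5 + (11/41)·4 = 1555/41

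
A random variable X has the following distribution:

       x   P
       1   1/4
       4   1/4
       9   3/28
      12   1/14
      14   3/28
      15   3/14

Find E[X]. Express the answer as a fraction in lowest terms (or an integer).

109/14

E[X] = (1/4)·1 + (1/4)·4 + (3/28)·9 + (1/14)·12 + (3/28)·14 + (3/14)·15
     = 109/14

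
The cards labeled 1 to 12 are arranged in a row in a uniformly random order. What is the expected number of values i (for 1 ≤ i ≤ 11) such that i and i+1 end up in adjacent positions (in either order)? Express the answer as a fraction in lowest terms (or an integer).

For each i ∈ {1,…,11}, let Xᵢ = 1 if i and i+1 are adjacent. P(Xᵢ=1) = 2·(12−1)!/12! = 2/12.
By linearity, E[ΣXᵢ] = (11)·(2/12) = 11/6.

11/6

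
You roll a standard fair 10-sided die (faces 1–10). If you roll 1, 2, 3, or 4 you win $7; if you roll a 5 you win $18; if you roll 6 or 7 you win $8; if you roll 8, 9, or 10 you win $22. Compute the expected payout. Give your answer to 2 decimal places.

E[payout] = (2/5)·7 + (1/5)·8 + (1/10)·18 + (3/10)·22 = 64/5
≈ $12.80

$12.80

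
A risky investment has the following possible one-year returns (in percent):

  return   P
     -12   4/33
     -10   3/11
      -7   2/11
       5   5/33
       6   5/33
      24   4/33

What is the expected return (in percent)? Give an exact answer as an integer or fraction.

-29/33

E[X] = (4/33)·(-12) + (3/11)·(-10) + (2/11)·(-7) + (5/33)·5 + (5/33)·6 + (4/33)·24
     = -29/33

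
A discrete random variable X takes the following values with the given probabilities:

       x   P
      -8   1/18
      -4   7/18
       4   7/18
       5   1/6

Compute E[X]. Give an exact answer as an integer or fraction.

7/18

E[X] = (1/18)·(-8) + (7/18)·(-4) + (7/18)·4 + (1/6)·5
     = 7/18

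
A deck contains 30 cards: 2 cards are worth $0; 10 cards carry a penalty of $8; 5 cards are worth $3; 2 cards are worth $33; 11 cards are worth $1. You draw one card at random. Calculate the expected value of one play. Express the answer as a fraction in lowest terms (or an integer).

E[payout] = (2/30)·0 + (10/30)·(-8) + (5/30)·3 + (2/30)·33 + (11/30)·1 = 2/5

2/5 dollars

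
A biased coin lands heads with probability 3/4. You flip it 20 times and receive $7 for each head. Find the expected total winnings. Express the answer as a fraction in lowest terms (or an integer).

$105

E[#heads] = 20·3/4 = 15 (linearity over flips).
E[winnings] = 7·15 = 105.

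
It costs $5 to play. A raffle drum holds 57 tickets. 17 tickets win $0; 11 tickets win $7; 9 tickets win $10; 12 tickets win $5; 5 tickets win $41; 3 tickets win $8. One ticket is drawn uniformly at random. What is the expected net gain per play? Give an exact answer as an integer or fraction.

$3

E[payout] = (17/57)·0 + (11/57)·7 + (9/57)·10 + (12/57)·5 + (5/57)·41 + (3/57)·8 = 8
Expected profit = 8 − 5 = 3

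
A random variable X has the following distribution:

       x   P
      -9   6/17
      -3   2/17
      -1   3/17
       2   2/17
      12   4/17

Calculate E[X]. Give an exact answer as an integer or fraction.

E[X] = (6/17)·(-9) + (2/17)·(-3) + (3/17)·(-1) + (2/17)·2 + (4/17)·12
     = -11/17

-11/17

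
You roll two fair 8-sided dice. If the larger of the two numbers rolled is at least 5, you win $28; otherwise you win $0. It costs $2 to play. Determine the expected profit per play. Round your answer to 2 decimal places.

$19.00

E[payout] = (1/4)·0 + (3/4)·28 = 21
Expected profit = 21 − 2 = 19 ≈ $19.00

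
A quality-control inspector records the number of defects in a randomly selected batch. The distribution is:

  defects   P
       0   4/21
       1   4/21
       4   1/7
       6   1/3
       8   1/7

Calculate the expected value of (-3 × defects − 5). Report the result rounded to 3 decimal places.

E[-3x-5] = (4/21)·(-5) + (4/21)·(-8) + (1/7)·(-17) + (1/3)·(-23) + (1/7)·(-29)
     = -117/7 ≈ -16.714

-16.714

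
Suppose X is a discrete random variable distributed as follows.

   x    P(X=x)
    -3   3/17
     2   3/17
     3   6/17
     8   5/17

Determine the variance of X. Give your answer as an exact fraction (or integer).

E[X] = (3/17)·(-3) + (3/17)·2 + (6/17)·3 + (5/17)·8 = 55/17
E[X²] = (3/17)·9 + (3/17)·4 + (6/17)·9 + (5/17)·64 = 413/17
Var(X) = 413/17 − (55/17)² = 3996/289

3996/289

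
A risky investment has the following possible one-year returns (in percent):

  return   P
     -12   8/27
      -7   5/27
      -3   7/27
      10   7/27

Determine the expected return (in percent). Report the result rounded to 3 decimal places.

E[X] = (8/27)·(-12) + (5/27)·(-7) + (7/27)·(-3) + (7/27)·10
     = -82/27 ≈ -3.037

-3.037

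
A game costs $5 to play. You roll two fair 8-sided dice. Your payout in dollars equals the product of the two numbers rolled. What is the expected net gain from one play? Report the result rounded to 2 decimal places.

Distribution of the product of the two numbers rolled: 1 w.p. 1/64, 2 w.p. 1/32, 3 w.p. 1/32, 4 w.p. 3/64, 5 w.p. 1/32, 6 w.p. 1/16, …
E[payout] = (1/64)·1 + (1/32)·2 + (1/32)·3 + (3/64)·4 + (1/32)·5 + (1/16)·6 + (1/32)·7 + (1/16)·8 + (1/64)·9 + (1/32)·10 + (1/16)·12 + (1/32)·14 + (1/32)·15 + (3/64)·16 + (1/32)·18 + (1/32)·20 + (1/32)·21 + (1/16)·24 + (1/64)·25 + (1/32)·28 + (1/32)·30 + (1/32)·32 + (1/32)·35 + (1/64)·36 + (1/32)·40 + (1/32)·42 + (1/32)·48 + (1/64)·49 + (1/32)·56 + (1/64)·64 = 81/4
Expected profit = 81/4 − 5 = 61/4 ≈ $15.25

$15.25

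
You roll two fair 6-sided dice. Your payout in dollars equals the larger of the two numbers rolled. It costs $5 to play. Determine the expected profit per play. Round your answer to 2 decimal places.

-$0.53

Distribution of the larger of the two numbers rolled: 1 w.p. 1/36, 2 w.p. 1/12, 3 w.p. 5/36, 4 w.p. 7/36, 5 w.p. 1/4, 6 w.p. 11/36
E[payout] = (1/36)·1 + (1/12)·2 + (5/36)·3 + (7/36)·4 + (1/4)·5 + (11/36)·6 = 161/36
Expected profit = 161/36 − 5 = -19/36 ≈ -$0.53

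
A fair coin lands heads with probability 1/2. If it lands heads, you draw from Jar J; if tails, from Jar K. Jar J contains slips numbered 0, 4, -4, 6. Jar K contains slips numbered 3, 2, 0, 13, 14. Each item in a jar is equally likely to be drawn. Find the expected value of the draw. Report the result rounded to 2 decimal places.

3.95

E[X | Jar J] = (0 + 4 − 4 + 6)/4 = 3/2
E[X | Jar K] = (3 + 2 + 0 + 13 + 14)/5 = 32/5
E[X] = (1/2)·3/2 + (1/2)·32/5 = 79/20 ≈ 3.95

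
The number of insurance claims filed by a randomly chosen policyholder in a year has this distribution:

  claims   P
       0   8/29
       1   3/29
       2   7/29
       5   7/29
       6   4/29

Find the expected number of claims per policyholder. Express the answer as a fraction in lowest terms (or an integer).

E[X] = (8/29)·0 + (3/29)·1 + (7/29)·2 + (7/29)·5 + (4/29)·6
     = 76/29

76/29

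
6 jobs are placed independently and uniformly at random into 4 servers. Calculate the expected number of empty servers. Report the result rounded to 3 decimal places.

0.712

Let Xⱼ=1 if server j is empty. P(Xⱼ=1) = ((4-1)/4)^6 = 729/4096.
By linearity, E[#empty] = 4·729/4096 = 729/1024.
≈ 0.712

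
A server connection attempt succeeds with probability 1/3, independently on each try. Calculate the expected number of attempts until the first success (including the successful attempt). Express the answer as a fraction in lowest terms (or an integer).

3

For a geometric distribution, E[trials] = 1/p = 1/(1/3) = 3.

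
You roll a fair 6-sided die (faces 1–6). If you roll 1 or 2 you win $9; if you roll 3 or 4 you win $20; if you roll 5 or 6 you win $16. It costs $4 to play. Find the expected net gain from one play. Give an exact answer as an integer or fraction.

E[payout] = (1/3)·9 + (1/3)·16 + (1/3)·20 = 15
Expected profit = 15 − 4 = 11

$11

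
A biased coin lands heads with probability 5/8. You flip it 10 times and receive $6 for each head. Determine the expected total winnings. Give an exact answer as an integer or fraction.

75/2 dollars

E[#heads] = 10·5/8 = 25/4 (linearity over flips).
E[winnings] = 6·25/4 = 75/2.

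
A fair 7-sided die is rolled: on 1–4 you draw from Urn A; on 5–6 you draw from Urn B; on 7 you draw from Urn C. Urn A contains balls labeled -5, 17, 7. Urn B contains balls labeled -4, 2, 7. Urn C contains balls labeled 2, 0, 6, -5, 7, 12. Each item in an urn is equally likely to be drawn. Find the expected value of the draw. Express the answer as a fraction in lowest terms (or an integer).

E[X | Urn A] = (-5 + 17 + 7)/3 = 19/3
E[X | Urn B] = (-4 + 2 + 7)/3 = 5/3
E[X | Urn C] = (2 + 0 + 6 − 5 + 7 + 12)/6 = 11/3
E[X] = (4/7)·19/3 + (2/7)·5/3 + (1/7)·11/3 = 97/21

97/21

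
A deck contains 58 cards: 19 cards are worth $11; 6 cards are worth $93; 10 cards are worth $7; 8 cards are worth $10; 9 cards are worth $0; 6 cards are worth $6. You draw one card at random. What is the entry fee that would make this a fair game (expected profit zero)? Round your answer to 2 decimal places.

E[payout] = (19/58)·11 + (6/58)·93 + (10/58)·7 + (8/58)·10 + (9/58)·0 + (6/58)·6 = 953/58
Fair fee = E[payout] = 953/58 ≈ $16.43

$16.43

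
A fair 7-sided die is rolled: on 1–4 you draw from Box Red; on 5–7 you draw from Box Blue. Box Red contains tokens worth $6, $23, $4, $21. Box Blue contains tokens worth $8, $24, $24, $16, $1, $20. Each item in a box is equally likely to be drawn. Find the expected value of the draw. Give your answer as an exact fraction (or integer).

E[X | Box Red] = (6 + 23 + 4 + 21)/4 = 27/2
E[X | Box Blue] = (8 + 24 + 24 + 16 + 1 + 20)/6 = 31/2
E[X] = (4/7)·27/2 + (3/7)·31/2 = 201/14

201/14 dollars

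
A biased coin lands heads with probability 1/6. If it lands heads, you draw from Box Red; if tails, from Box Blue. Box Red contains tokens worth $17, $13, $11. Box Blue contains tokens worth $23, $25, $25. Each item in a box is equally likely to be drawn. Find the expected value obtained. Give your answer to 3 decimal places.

E[X | Box Red] = (17 + 13 + 11)/3 = 41/3
E[X | Box Blue] = (23 + 25 + 25)/3 = 73/3
E[X] = (1/6)·41/3 + (5/6)·73/3 = 203/9 ≈ 22.556

$22.556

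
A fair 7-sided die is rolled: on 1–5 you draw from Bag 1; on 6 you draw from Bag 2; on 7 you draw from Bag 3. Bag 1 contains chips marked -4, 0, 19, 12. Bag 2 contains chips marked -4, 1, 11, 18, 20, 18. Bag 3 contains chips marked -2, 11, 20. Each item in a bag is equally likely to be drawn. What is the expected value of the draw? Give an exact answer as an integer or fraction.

E[X | Bag 1] = (-4 + 0 + 19 + 12)/4 = 27/4
E[X | Bag 2] = (-4 + 1 + 11 + 18 + 20 + 18)/6 = 32/3
E[X | Bag 3] = (-2 + 11 + 20)/3 = 29/3
E[X] = (5/7)·27/4 + (1/7)·32/3 + (1/7)·29/3 = 649/84

649/84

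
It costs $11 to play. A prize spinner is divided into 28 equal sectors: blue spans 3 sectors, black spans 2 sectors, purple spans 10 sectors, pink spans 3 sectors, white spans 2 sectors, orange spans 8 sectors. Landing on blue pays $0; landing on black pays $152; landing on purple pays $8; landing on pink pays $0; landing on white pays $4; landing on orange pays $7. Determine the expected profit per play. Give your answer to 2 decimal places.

$5.00

E[payout] = (3/28)·0 + (2/28)·152 + (10/28)·8 + (3/28)·0 + (2/28)·4 + (8/28)·7 = 16
Expected profit = 16 − 11 = 5 ≈ $5.00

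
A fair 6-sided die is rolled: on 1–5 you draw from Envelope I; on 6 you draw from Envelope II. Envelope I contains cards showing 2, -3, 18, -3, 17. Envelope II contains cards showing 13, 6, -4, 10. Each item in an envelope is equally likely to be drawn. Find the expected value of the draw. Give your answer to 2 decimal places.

E[X | Envelope I] = (2 − 3 + 18 − 3 + 17)/5 = 31/5
E[X | Envelope II] = (13 + 6 − 4 + 10)/4 = 25/4
E[X] = (5/6)·31/5 + (1/6)·25/4 = 149/24 ≈ 6.21

6.21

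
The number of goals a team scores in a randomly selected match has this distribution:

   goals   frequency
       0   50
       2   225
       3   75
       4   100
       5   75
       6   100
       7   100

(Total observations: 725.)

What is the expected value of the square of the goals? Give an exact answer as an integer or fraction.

542/29

Total = 725, so P(goals=0) = 50/725, etc.
E[X²] = (2/29)·0 + (9/29)·4 + (3/29)·9 + (4/29)·16 + (3/29)·25 + (4/29)·36 + (4/29)·49
     = 542/29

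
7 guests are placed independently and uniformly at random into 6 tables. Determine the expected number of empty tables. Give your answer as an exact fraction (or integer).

Let Xⱼ=1 if table j is empty. P(Xⱼ=1) = ((6-1)/6)^7 = 78125/279936.
By linearity, E[#empty] = 6·78125/279936 = 78125/46656.

78125/46656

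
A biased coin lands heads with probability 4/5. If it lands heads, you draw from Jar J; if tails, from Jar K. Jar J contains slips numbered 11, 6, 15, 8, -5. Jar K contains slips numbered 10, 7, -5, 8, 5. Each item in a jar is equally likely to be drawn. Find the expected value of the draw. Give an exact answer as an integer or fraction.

33/5

E[X | Jar J] = (11 + 6 + 15 + 8 − 5)/5 = 7
E[X | Jar K] = (10 + 7 − 5 + 8 + 5)/5 = 5
E[X] = (4/5)·7 + (1/5)·5 = 33/5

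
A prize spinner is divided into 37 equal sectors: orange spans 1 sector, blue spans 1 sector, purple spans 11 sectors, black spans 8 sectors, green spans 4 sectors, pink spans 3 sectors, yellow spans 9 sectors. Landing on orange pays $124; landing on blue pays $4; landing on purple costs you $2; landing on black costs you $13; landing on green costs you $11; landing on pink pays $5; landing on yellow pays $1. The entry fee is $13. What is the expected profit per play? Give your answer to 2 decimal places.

-$13.49

E[payout] = (1/37)·124 + (1/37)·4 + (11/37)·(-2) + (8/37)·(-13) + (4/37)·(-11) + (3/37)·5 + (9/37)·1 = -18/37
Expected profit = -18/37 − 13 = -499/37 ≈ -$13.49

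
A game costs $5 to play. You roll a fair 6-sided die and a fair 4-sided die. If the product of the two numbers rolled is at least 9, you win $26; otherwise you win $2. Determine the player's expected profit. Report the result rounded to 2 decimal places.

$7.00

E[payout] = (7/12)·2 + (5/12)·26 = 12
Expected profit = 12 − 5 = 7 ≈ $7.00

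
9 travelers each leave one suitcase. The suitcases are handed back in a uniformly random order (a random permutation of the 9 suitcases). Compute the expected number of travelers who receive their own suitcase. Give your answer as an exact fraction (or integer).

Let Xᵢ = 1 if person i gets their own suitcase. For each i, P(Xᵢ=1) = 1/9.
By linearity of expectation, E[X₁+…+X_9] = 9·(1/9) = 1.

1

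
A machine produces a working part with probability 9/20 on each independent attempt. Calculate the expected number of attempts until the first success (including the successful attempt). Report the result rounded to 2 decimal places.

2.22

For a geometric distribution, E[trials] = 1/p = 1/(9/20) = 20/9.
≈ 2.22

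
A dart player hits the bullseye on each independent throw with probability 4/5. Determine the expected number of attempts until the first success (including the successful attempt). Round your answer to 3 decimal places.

For a geometric distribution, E[trials] = 1/p = 1/(4/5) = 5/4.
≈ 1.250

1.250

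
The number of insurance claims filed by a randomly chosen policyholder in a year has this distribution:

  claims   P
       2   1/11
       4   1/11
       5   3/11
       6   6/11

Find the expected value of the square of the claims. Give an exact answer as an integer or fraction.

E[X²] = (1/11)·4 + (1/11)·16 + (3/11)·25 + (6/11)·36
     = 311/11

311/11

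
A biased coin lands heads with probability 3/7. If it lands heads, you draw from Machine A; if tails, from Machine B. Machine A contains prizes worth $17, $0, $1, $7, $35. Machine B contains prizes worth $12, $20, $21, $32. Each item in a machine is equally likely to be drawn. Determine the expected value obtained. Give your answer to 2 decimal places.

$17.29

E[X | Machine A] = (17 + 0 + 1 + 7 + 35)/5 = 12
E[X | Machine B] = (12 + 20 + 21 + 32)/4 = 85/4
E[X] = (3/7)·12 + (4/7)·85/4 = 121/7 ≈ 17.29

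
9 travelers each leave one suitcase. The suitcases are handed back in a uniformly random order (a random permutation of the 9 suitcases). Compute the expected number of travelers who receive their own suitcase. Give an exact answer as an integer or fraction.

1

Let Xᵢ = 1 if person i gets their own suitcase. For each i, P(Xᵢ=1) = 1/9.
By linearity of expectation, E[X₁+…+X_9] = 9·(1/9) = 1.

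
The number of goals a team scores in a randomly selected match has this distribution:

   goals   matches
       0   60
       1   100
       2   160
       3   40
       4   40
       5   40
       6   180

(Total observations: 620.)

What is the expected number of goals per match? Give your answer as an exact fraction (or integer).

Total = 620, so P(goals=0) = 60/620, etc.
E[X] = (3/31)·0 + (5/31)·1 + (8/31)·2 + (2/31)·3 + (2/31)·4 + (2/31)·5 + (9/31)·6
     = 99/31

99/31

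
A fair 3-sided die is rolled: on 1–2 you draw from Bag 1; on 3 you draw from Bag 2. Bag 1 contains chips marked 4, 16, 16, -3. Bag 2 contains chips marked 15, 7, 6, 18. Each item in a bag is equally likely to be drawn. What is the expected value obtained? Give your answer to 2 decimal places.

9.33

E[X | Bag 1] = (4 + 16 + 16 − 3)/4 = 33/4
E[X | Bag 2] = (15 + 7 + 6 + 18)/4 = 23/2
E[X] = (2/3)·33/4 + (1/3)·23/2 = 28/3 ≈ 9.33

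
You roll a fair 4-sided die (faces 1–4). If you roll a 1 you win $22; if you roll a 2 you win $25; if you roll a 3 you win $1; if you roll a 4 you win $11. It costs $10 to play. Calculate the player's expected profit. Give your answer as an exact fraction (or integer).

19/4 dollars

E[payout] = (1/4)·1 + (1/4)·11 + (1/4)·22 + (1/4)·25 = 59/4
Expected profit = 59/4 − 10 = 19/4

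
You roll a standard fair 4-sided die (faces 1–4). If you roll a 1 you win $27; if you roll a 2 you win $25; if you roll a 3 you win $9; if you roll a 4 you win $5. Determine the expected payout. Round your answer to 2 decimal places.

$16.50

E[payout] = (1/4)·5 + (1/4)·9 + (1/4)·25 + (1/4)·27 = 33/2
≈ $16.50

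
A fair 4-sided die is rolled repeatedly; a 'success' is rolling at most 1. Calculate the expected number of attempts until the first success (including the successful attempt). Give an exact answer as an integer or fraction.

4

For a geometric distribution, E[trials] = 1/p = 1/(1/4) = 4.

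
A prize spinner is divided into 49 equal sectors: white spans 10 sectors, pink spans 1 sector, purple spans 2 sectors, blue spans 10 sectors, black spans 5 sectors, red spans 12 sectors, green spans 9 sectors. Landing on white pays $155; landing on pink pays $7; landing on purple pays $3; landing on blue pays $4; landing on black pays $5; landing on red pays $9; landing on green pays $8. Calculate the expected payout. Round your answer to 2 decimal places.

$36.90

E[payout] = (10/49)·155 + (1/49)·7 + (2/49)·3 + (10/49)·4 + (5/49)·5 + (12/49)·9 + (9/49)·8 = 1808/49
≈ $36.90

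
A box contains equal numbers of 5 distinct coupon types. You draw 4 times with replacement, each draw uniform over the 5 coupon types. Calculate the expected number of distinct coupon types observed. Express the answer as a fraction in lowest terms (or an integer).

369/125

Let Xⱼ=1 if type j appears at least once. P(Xⱼ=1) = 1 − ((5−1)/5)^4 = 369/625.
E[#distinct] = 5·369/625 = 369/125.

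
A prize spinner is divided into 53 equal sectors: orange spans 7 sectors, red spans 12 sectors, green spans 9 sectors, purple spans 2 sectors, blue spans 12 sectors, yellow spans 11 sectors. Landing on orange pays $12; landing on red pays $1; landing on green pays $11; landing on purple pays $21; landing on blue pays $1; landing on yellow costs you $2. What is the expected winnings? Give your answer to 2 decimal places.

E[payout] = (7/53)·12 + (12/53)·1 + (9/53)·11 + (2/53)·21 + (12/53)·1 + (11/53)·(-2) = 227/53
≈ $4.28

$4.28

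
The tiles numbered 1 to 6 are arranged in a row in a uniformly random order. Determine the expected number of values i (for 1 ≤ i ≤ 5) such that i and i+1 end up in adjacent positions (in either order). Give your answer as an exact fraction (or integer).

5/3

For each i ∈ {1,…,5}, let Xᵢ = 1 if i and i+1 are adjacent. P(Xᵢ=1) = 2·(6−1)!/6! = 2/6.
By linearity, E[ΣXᵢ] = (5)·(2/6) = 5/3.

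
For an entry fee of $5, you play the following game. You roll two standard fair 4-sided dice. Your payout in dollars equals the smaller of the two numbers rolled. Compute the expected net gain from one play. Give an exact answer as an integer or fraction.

Distribution of the smaller of the two numbers rolled: 1 w.p. 7/16, 2 w.p. 5/16, 3 w.p. 3/16, 4 w.p. 1/16
E[payout] = (7/16)·1 + (5/16)·2 + (3/16)·3 + (1/16)·4 = 15/8
Expected profit = 15/8 − 5 = -25/8

-25/8 dollars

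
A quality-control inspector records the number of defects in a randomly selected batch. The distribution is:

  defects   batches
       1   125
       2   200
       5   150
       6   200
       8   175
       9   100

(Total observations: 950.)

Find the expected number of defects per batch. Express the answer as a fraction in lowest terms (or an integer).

191/38

Total = 950, so P(defects=1) = 125/950, etc.
E[X] = (5/38)·1 + (4/19)·2 + (3/19)·5 + (4/19)·6 + (7/38)·8 + (2/19)·9
     = 191/38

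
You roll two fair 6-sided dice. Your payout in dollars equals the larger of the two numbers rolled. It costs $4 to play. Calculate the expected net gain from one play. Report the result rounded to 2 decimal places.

$0.47

Distribution of the larger of the two numbers rolled: 1 w.p. 1/36, 2 w.p. 1/12, 3 w.p. 5/36, 4 w.p. 7/36, 5 w.p. 1/4, 6 w.p. 11/36
E[payout] = (1/36)·1 + (1/12)·2 + (5/36)·3 + (7/36)·4 + (1/4)·5 + (11/36)·6 = 161/36
Expected profit = 161/36 − 4 = 17/36 ≈ $0.47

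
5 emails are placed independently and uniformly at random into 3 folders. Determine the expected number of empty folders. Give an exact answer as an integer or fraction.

32/81

Let Xⱼ=1 if folder j is empty. P(Xⱼ=1) = ((3-1)/3)^5 = 32/243.
By linearity, E[#empty] = 3·32/243 = 32/81.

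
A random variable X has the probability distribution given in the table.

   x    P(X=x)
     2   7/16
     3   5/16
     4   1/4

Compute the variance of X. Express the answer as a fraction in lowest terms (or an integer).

167/256

E[X] = (7/16)·2 + (5/16)·3 + (1/4)·4 = 45/16
E[X²] = (7/16)·4 + (5/16)·9 + (1/4)·16 = 137/16
Var(X) = 137/16 − (45/16)² = 167/256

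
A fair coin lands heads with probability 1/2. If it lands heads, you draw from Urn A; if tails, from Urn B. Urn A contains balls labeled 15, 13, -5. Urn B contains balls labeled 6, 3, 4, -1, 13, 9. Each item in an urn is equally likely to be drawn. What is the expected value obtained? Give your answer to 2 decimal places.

E[X | Urn A] = (15 + 13 − 5)/3 = 23/3
E[X | Urn B] = (6 + 3 + 4 − 1 + 13 + 9)/6 = 17/3
E[X] = (1/2)·23/3 + (1/2)·17/3 = 20/3 ≈ 6.67

6.67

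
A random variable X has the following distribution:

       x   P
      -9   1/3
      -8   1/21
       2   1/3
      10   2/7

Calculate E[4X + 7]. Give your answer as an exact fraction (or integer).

E[4x+7] = (1/3)·(-29) + (1/21)·(-25) + (1/3)·15 + (2/7)·47
     = 53/7

53/7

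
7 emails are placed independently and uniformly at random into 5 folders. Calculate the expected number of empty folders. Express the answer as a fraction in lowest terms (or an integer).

16384/15625

Let Xⱼ=1 if folder j is empty. P(Xⱼ=1) = ((5-1)/5)^7 = 16384/78125.
By linearity, E[#empty] = 5·16384/78125 = 16384/15625.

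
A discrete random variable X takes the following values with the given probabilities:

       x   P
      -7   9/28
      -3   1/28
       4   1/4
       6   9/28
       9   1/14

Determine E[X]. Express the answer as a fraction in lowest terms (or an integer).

E[X] = (9/28)·(-7) + (1/28)·(-3) + (1/4)·4 + (9/28)·6 + (1/14)·9
     = 17/14

17/14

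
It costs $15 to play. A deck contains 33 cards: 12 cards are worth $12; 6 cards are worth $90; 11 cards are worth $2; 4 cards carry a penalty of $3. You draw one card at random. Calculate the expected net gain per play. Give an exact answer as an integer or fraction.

199/33 dollars

E[payout] = (12/33)·12 + (6/33)·90 + (11/33)·2 + (4/33)·(-3) = 694/33
Expected profit = 694/33 − 15 = 199/33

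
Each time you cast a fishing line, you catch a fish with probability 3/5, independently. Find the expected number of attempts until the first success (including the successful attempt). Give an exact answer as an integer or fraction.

For a geometric distribution, E[trials] = 1/p = 1/(3/5) = 5/3.

5/3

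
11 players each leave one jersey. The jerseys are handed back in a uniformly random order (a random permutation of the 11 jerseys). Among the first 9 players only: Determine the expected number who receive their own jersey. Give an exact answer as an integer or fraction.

Let Xᵢ = 1 if person i gets their own jersey. For each i, P(Xᵢ=1) = 1/11.
By linearity of expectation, E[X₁+…+X_9] = 9·(1/11) = 9/11.

9/11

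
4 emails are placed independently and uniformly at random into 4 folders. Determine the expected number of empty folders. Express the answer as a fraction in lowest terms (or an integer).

81/64

Let Xⱼ=1 if folder j is empty. P(Xⱼ=1) = ((4-1)/4)^4 = 81/256.
By linearity, E[#empty] = 4·81/256 = 81/64.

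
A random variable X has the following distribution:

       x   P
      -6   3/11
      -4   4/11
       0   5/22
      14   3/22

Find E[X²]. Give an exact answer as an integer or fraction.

E[X²] = (3/11)·36 + (4/11)·16 + (5/22)·0 + (3/22)·196
     = 466/11

466/11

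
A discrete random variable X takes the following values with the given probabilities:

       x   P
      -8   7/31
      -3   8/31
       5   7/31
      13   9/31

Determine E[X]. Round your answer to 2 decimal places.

2.32

E[X] = (7/31)·(-8) + (8/31)·(-3) + (7/31)·5 + (9/31)·13
     = 72/31 ≈ 2.32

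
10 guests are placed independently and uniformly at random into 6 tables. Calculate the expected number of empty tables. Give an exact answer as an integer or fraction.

Let Xⱼ=1 if table j is empty. P(Xⱼ=1) = ((6-1)/6)^10 = 9765625/60466176.
By linearity, E[#empty] = 6·9765625/60466176 = 9765625/10077696.

9765625/10077696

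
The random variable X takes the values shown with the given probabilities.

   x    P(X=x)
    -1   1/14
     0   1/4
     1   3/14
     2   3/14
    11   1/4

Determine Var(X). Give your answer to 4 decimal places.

E[X] = (1/14)·(-1) + (1/4)·0 + (3/14)·1 + (3/14)·2 + (1/4)·11 = 93/28
E[X²] = (1/14)·1 + (1/4)·0 + (3/14)·1 + (3/14)·4 + (1/4)·121 = 879/28
Var(X) = 879/28 − (93/28)² = 15963/784 ≈ 20.3610

20.3610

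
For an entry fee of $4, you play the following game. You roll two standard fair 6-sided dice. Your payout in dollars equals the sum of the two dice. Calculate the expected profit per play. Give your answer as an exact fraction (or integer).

Distribution of the sum of the two dice: 2 w.p. 1/36, 3 w.p. 1/18, 4 w.p. 1/12, 5 w.p. 1/9, 6 w.p. 5/36, 7 w.p. 1/6, …
E[payout] = (1/36)·2 + (1/18)·3 + (1/12)·4 + (1/9)·5 + (5/36)·6 + (1/6)·7 + (5/36)·8 + (1/9)·9 + (1/12)·10 + (1/18)·11 + (1/36)·12 = 7
Expected profit = 7 − 4 = 3

$3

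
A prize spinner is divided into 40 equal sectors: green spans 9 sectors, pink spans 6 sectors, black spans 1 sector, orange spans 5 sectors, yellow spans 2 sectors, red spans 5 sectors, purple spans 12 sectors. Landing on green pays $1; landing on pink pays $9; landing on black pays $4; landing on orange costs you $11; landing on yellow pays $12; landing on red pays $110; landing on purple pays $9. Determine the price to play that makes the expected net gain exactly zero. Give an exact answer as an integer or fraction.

347/20 dollars

E[payout] = (9/40)·1 + (6/40)·9 + (1/40)·4 + (5/40)·(-11) + (2/40)·12 + (5/40)·110 + (12/40)·9 = 347/20
Fair fee = E[payout] = 347/20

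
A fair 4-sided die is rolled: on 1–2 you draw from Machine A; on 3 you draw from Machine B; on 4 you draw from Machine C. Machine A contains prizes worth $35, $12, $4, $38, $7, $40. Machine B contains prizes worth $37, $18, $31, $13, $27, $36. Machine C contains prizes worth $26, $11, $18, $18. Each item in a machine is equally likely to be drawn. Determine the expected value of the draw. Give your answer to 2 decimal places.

$22.65

E[X | Machine A] = (35 + 12 + 4 + 38 + 7 + 40)/6 = 68/3
E[X | Machine B] = (37 + 18 + 31 + 13 + 27 + 36)/6 = 27
E[X | Machine C] = (26 + 11 + 18 + 18)/4 = 73/4
E[X] = (1/2)·68/3 + (1/4)·27 + (1/4)·73/4 = 1087/48 ≈ 22.65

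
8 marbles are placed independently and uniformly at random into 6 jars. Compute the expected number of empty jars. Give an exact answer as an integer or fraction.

390625/279936

Let Xⱼ=1 if jar j is empty. P(Xⱼ=1) = ((6-1)/6)^8 = 390625/1679616.
By linearity, E[#empty] = 6·390625/1679616 = 390625/279936.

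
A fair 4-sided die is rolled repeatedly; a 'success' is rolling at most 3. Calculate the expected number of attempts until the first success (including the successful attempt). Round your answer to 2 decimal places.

For a geometric distribution, E[trials] = 1/p = 1/(3/4) = 4/3.
≈ 1.33

1.33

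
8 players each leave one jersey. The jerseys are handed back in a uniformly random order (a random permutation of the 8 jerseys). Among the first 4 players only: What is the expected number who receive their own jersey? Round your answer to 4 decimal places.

0.5000

Let Xᵢ = 1 if person i gets their own jersey. For each i, P(Xᵢ=1) = 1/8.
By linearity of expectation, E[X₁+…+X_4] = 4·(1/8) = 1/2.
≈ 0.5000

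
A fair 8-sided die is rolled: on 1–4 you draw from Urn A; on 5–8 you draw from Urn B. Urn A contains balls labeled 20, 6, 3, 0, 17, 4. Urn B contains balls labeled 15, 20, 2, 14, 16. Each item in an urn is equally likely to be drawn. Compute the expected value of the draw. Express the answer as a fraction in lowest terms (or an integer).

E[X | Urn A] = (20 + 6 + 3 + 0 + 17 + 4)/6 = 25/3
E[X | Urn B] = (15 + 20 + 2 + 14 + 16)/5 = 67/5
E[X] = (1/2)·25/3 + (1/2)·67/5 = 163/15

163/15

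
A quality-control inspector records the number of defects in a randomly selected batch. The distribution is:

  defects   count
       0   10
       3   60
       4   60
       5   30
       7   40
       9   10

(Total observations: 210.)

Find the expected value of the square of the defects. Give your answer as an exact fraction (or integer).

502/21

Total = 210, so P(defects=0) = 10/210, etc.
E[X²] = (1/21)·0 + (2/7)·9 + (2/7)·16 + (1/7)·25 + (4/21)·49 + (1/21)·81
     = 502/21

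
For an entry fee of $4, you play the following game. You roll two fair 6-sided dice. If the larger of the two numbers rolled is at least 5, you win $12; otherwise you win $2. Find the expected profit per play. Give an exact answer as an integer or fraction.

E[payout] = (4/9)·2 + (5/9)·12 = 68/9
Expected profit = 68/9 − 4 = 32/9

32/9 dollars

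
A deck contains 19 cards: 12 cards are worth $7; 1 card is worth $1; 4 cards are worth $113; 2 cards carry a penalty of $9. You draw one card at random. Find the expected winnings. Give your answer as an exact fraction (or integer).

519/19 dollars

E[payout] = (12/19)·7 + (1/19)·1 + (4/19)·113 + (2/19)·(-9) = 519/19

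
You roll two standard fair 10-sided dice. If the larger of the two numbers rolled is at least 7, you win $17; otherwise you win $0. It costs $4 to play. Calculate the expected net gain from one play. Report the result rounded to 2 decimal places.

E[payout] = (9/25)·0 + (16/25)·17 = 272/25
Expected profit = 272/25 − 4 = 172/25 ≈ $6.88

$6.88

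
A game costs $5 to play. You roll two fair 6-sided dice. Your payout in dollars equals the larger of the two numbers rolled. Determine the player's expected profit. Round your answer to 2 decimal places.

Distribution of the larger of the two numbers rolled: 1 w.p. 1/36, 2 w.p. 1/12, 3 w.p. 5/36, 4 w.p. 7/36, 5 w.p. 1/4, 6 w.p. 11/36
E[payout] = (1/36)·1 + (1/12)·2 + (5/36)·3 + (7/36)·4 + (1/4)·5 + (11/36)·6 = 161/36
Expected profit = 161/36 − 5 = -19/36 ≈ -$0.53

-$0.53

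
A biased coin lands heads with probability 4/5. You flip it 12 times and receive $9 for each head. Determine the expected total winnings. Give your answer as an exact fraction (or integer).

432/5 dollars

E[#heads] = 12·4/5 = 48/5 (linearity over flips).
E[winnings] = 9·48/5 = 432/5.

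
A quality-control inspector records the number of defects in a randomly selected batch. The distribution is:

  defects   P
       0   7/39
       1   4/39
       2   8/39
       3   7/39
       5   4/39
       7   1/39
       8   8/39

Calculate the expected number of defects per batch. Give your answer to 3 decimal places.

3.385

E[X] = (7/39)·0 + (4/39)·1 + (8/39)·2 + (7/39)·3 + (4/39)·5 + (1/39)·7 + (8/39)·8
     = 44/13 ≈ 3.385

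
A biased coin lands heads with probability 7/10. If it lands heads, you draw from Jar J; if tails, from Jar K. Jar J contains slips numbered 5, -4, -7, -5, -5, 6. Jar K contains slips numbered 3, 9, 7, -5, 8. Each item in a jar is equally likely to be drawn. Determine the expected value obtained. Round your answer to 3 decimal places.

E[X | Jar J] = (5 − 4 − 7 − 5 − 5 + 6)/6 = -5/3
E[X | Jar K] = (3 + 9 + 7 − 5 + 8)/5 = 22/5
E[X] = (7/10)·(-5/3) + (3/10)·22/5 = 23/150 ≈ 0.153

0.153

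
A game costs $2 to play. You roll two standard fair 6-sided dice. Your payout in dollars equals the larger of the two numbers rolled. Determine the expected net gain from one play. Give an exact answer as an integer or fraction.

89/36 dollars

Distribution of the larger of the two numbers rolled: 1 w.p. 1/36, 2 w.p. 1/12, 3 w.p. 5/36, 4 w.p. 7/36, 5 w.p. 1/4, 6 w.p. 11/36
E[payout] = (1/36)·1 + (1/12)·2 + (5/36)·3 + (7/36)·4 + (1/4)·5 + (11/36)·6 = 161/36
Expected profit = 161/36 − 2 = 89/36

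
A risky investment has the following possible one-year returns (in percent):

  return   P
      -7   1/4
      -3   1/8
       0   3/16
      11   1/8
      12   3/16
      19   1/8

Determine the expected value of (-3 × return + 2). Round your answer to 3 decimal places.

E[-3x+2] = (1/4)·23 + (1/8)·11 + (3/16)·2 + (1/8)·(-31) + (3/16)·(-34) + (1/8)·(-55)
     = -77/8 ≈ -9.625

-9.625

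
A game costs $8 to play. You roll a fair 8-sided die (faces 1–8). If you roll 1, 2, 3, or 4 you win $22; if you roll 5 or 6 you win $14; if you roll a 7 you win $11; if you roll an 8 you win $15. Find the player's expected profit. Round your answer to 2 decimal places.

E[payout] = (1/8)·11 + (1/4)·14 + (1/8)·15 + (1/2)·22 = 71/4
Expected profit = 71/4 − 8 = 39/4 ≈ $9.75

$9.75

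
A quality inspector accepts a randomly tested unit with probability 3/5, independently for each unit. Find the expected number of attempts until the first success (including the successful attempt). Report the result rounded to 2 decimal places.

For a geometric distribution, E[trials] = 1/p = 1/(3/5) = 5/3.
≈ 1.67

1.67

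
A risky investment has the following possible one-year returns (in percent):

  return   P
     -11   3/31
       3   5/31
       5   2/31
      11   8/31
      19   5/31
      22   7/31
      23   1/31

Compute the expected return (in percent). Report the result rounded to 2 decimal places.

11.35

E[X] = (3/31)·(-11) + (5/31)·3 + (2/31)·5 + (8/31)·11 + (5/31)·19 + (7/31)·22 + (1/31)·23
     = 352/31 ≈ 11.35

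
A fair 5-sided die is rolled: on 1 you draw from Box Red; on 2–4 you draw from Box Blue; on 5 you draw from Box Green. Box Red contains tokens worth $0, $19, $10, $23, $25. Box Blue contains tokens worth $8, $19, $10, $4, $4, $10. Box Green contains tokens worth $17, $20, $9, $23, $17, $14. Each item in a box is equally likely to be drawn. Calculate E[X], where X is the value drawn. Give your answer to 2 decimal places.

$11.91

E[X | Box Red] = (0 + 19 + 10 + 23 + 25)/5 = 77/5
E[X | Box Blue] = (8 + 19 + 10 + 4 + 4 + 10)/6 = 55/6
E[X | Box Green] = (17 + 20 + 9 + 23 + 17 + 14)/6 = 50/3
E[X] = (1/5)·77/5 + (3/5)·55/6 + (1/5)·50/3 = 1787/150 ≈ 11.91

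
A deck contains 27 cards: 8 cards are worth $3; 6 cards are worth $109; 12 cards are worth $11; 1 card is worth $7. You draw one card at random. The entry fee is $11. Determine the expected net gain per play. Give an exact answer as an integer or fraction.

E[payout] = (8/27)·3 + (6/27)·109 + (12/27)·11 + (1/27)·7 = 817/27
Expected profit = 817/27 − 11 = 520/27

520/27 dollars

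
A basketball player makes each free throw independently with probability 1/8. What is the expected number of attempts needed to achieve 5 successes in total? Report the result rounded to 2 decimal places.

40.00

By linearity (sum of 5 independent geometric waits), E[trials] = 5/p = 5/(1/8) = 40.
≈ 40.00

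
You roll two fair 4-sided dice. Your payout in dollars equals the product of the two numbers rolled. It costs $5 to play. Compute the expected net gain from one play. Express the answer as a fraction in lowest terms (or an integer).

Distribution of the product of the two numbers rolled: 1 w.p. 1/16, 2 w.p. 1/8, 3 w.p. 1/8, 4 w.p. 3/16, 6 w.p. 1/8, 8 w.p. 1/8, …
E[payout] = (1/16)·1 + (1/8)·2 + (1/8)·3 + (3/16)·4 + (1/8)·6 + (1/8)·8 + (1/16)·9 + (1/8)·12 + (1/16)·16 = 25/4
Expected profit = 25/4 − 5 = 5/4

5/4 dollars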